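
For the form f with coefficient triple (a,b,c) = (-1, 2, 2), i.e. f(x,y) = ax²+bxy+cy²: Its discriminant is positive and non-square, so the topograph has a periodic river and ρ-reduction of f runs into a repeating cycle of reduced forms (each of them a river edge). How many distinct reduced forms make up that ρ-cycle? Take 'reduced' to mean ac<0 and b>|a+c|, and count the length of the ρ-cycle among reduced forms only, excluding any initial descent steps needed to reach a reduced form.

D = 12, ⌊√D⌋ = 3
river: ρ → (2,2,-1)
river: ρ → (-1,2,2)
ρ-cycle length = 2 (tail of 0 descent steps not counted)

2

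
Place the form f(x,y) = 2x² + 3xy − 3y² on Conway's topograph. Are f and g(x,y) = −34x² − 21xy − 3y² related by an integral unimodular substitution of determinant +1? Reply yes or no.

D₁ = 33, D₂ = 33
river cycle of f (length 4): (-3, 3, 2), (2, 5, -1), (-1, 5, 2), (2, 3, -3)
river cycle of g (length 4): (-3, 3, 2), (2, 5, -1), (-1, 5, 2), (2, 3, -3)
cycles coincide ⇒ equivalent

yes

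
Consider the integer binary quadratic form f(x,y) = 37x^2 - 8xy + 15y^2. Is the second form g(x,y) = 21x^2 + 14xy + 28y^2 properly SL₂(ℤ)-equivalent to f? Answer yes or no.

D₁ = -2156, D₂ = -2156
f: flip: (37,-8,15)→(15,8,37)
f: reduced (well bottom): (15,8,37) with a≤c, −a<b≤a
g: reduced (well bottom): (21,14,28) with a≤c, −a<b≤a
reduced forms (15, 8, 37) vs (21, 14, 28) ⇒ inequivalent

no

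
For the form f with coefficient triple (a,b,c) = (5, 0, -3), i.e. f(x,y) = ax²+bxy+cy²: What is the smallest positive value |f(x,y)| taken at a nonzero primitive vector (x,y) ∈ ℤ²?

descent: ρ → (-3,6,2)  [lands on river]
river: ρ → (2,6,-3)
closes: descent 1, river 2
min |a| on river = 2

2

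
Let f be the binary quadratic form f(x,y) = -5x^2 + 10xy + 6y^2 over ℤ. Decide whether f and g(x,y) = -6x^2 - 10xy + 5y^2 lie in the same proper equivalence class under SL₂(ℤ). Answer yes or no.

D₁ = 220, D₂ = 220
river cycle of f (length 4): (6, 14, -1), (-1, 14, 6), (6, 10, -5), (-5, 10, 6)
river cycle of g (length 4): (5, 10, -6), (-6, 14, 1), (1, 14, -6), (-6, 10, 5)
cycles differ ⇒ inequivalent

no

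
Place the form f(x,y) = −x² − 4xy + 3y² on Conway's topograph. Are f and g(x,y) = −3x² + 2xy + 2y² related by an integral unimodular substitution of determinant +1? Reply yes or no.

D₁ = 28, D₂ = 28
river cycle of f (length 4): (3, 4, -1), (-1, 4, 3), (3, 2, -2), (-2, 2, 3)
river cycle of g (length 4): (2, 2, -3), (-3, 4, 1), (1, 4, -3), (-3, 2, 2)
cycles differ ⇒ inequivalent

no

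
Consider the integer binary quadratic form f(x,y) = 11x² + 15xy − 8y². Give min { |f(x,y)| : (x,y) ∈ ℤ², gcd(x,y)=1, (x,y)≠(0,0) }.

river: ρ → (-8,17,9)
river: ρ → (9,19,-6)
river: ρ → (-6,17,12)
river: ρ → (12,7,-11)
river: ρ → (-11,15,8)
river: ρ → (8,17,-9)
river: ρ → (-9,19,6)
river: ρ → (6,17,-12)
river: ρ → (-12,7,11)
river: ρ → (11,15,-8)
closes: descent 0, river 10
min |a| on river = 6

6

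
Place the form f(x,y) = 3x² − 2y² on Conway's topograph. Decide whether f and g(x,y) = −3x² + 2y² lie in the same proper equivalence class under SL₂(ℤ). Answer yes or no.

D₁ = 24, D₂ = 24
river cycle of f (length 2): (-2, 4, 1), (1, 4, -2)
river cycle of g (length 2): (2, 4, -1), (-1, 4, 2)
cycles differ ⇒ inequivalent

no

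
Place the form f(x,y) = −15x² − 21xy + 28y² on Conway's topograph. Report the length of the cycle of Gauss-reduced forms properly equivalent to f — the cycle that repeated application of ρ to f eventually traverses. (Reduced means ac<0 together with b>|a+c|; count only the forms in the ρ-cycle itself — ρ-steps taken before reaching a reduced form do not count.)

D = 2121, ⌊√D⌋ = 46
descent: ρ → (28,21,-15)  [lands on river]
river: ρ → (-15,39,10)
river: ρ → (10,41,-11)
river: ρ → (-11,25,34)
river: ρ → (34,43,-2)
river: ρ → (-2,45,12)
river: ρ → (12,27,-29)
river: ρ → (-29,31,10)
river: ρ → (10,29,-32)
river: ρ → (-32,35,7)
river: ρ → (7,35,-32)
river: ρ → (-32,29,10)
river: ρ → (10,31,-29)
river: ρ → (-29,27,12)
river: ρ → (12,45,-2)
river: ρ → (-2,43,34)
river: ρ → (34,25,-11)
river: ρ → (-11,41,10)
river: ρ → (10,39,-15)
river: ρ → (-15,21,28)
river: ρ → (28,35,-8)
river: ρ → (-8,45,3)
river: ρ → (3,45,-8)
river: ρ → (-8,35,28)
ρ-cycle length = 24 (tail of 1 descent step not counted)

24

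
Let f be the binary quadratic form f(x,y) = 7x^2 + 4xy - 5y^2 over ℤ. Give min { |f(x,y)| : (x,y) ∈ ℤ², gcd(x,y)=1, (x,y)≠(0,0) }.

river: ρ → (-5,6,6)
river: ρ → (6,6,-5)
river: ρ → (-5,4,7)
river: ρ → (7,10,-2)
river: ρ → (-2,10,7)
river: ρ → (7,4,-5)
closes: descent 0, river 6
min |a| on river = 2

2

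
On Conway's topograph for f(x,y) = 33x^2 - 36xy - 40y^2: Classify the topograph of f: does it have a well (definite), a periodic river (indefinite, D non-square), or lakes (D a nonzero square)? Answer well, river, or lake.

D = b²−4ac = (-36)² − 4·33·(-40) = 6576
D > 0 non-square ⇒ indefinite ⇒ periodic river

river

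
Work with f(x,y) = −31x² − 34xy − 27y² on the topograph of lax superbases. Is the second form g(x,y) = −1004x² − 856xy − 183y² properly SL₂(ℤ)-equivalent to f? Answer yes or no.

D₁ = -2192, D₂ = -2192
f is negative-definite; reduce −f:
−f: translate: b→-28 (≡34 mod 62), so (31,34,27)→(31,-28,24)
−f: flip: (31,-28,24)→(24,28,31)
−f: translate: b→-20 (≡28 mod 48), so (24,28,31)→(24,-20,27)
−f: reduced (well bottom): (24,-20,27) with a≤c, −a<b≤a
flip sign back: reduced form of f is (-24,20,-27)
g is negative-definite; reduce −g:
−g: flip: (1004,856,183)→(183,-856,1004)
−g: translate: b→-124 (≡-856 mod 366), so (183,-856,1004)→(183,-124,24)
−g: flip: (183,-124,24)→(24,124,183)
−g: translate: b→-20 (≡124 mod 48), so (24,124,183)→(24,-20,27)
−g: reduced (well bottom): (24,-20,27) with a≤c, −a<b≤a
flip sign back: reduced form of g is (-24,20,-27)
reduced forms (-24, 20, -27) vs (-24, 20, -27) ⇒ equivalent

yes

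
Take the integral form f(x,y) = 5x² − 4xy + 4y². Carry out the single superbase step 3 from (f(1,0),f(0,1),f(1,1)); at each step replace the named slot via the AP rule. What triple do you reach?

start (5,4,5) = (f(1,0),f(0,1),f(1,1))
replace slot 3: 2·(5+4) − 5 = 13 → (5,4,13)

5,4,13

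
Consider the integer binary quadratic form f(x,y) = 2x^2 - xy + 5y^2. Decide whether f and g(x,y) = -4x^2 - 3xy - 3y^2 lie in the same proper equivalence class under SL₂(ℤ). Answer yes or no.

D₁ = -39, D₂ = -39
f: reduced (well bottom): (2,-1,5) with a≤c, −a<b≤a
g is negative-definite; reduce −g:
−g: flip: (4,3,3)→(3,-3,4)
−g: translate: b→3 (≡-3 mod 6), so (3,-3,4)→(3,3,4)
−g: reduced (well bottom): (3,3,4) with a≤c, −a<b≤a
flip sign back: reduced form of g is (-3,-3,-4)
reduced forms (2, -1, 5) vs (-3, -3, -4) ⇒ inequivalent

no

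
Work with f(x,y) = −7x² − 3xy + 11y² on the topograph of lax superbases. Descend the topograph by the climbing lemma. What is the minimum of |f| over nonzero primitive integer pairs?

descent: ρ → (11,3,-7)
descent: ρ → (-7,11,7)  [lands on river]
river: ρ → (7,17,-1)
river: ρ → (-1,17,7)
river: ρ → (7,11,-7)
river: ρ → (-7,17,1)
river: ρ → (1,17,-7)
closes: descent 2, river 6
min |a| on river = 1

1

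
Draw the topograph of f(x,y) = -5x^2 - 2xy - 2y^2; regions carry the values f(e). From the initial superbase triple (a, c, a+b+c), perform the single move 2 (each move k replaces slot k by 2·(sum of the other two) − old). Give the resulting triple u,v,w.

start (-5,-2,-9) = (f(1,0),f(0,1),f(1,1))
replace slot 2: 2·((-5)+(-9)) − (-2) = -26 → (-5,-26,-9)

-5,-26,-9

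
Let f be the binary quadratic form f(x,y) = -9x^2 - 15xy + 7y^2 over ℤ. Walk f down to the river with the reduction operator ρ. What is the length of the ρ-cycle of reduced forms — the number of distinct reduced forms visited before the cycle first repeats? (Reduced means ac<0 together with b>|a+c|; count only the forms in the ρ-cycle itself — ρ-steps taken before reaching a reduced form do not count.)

D = 477, ⌊√D⌋ = 21
descent: ρ → (7,15,-9)  [lands on river]
river: ρ → (-9,21,1)
river: ρ → (1,21,-9)
river: ρ → (-9,15,7)
river: ρ → (7,13,-11)
river: ρ → (-11,9,9)
river: ρ → (9,9,-11)
river: ρ → (-11,13,7)
ρ-cycle length = 8 (tail of 1 descent step not counted)

8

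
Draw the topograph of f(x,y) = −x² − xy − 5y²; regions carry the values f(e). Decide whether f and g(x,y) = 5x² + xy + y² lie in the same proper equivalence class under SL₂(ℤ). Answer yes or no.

D₁ = -19, D₂ = -19
f is negative-definite; reduce −f:
−f: reduced (well bottom): (1,1,5) with a≤c, −a<b≤a
flip sign back: reduced form of f is (-1,-1,-5)
g: flip: (5,1,1)→(1,-1,5)
g: translate: b→1 (≡-1 mod 2), so (1,-1,5)→(1,1,5)
g: reduced (well bottom): (1,1,5) with a≤c, −a<b≤a
reduced forms (-1, -1, -5) vs (1, 1, 5) ⇒ inequivalent

no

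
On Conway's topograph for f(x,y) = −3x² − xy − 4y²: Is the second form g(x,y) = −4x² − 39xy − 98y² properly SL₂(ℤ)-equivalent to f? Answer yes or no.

D₁ = -47, D₂ = -47
f is negative-definite; reduce −f:
−f: reduced (well bottom): (3,1,4) with a≤c, −a<b≤a
flip sign back: reduced form of f is (-3,-1,-4)
g is negative-definite; reduce −g:
−g: translate: b→-1 (≡39 mod 8), so (4,39,98)→(4,-1,3)
−g: flip: (4,-1,3)→(3,1,4)
−g: reduced (well bottom): (3,1,4) with a≤c, −a<b≤a
flip sign back: reduced form of g is (-3,-1,-4)
reduced forms (-3, -1, -4) vs (-3, -1, -4) ⇒ equivalent

yes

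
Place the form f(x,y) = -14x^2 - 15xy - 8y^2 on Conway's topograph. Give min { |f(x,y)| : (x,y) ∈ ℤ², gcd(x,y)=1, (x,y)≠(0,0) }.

translate: b→-13 (≡15 mod 28), so (14,15,8)→(14,-13,7)
flip: (14,-13,7)→(7,13,14)
translate: b→-1 (≡13 mod 14), so (7,13,14)→(7,-1,8)
reduced (well bottom): (7,-1,8) with a≤c, −a<b≤a
well minimum |f| = |-7| = 7 (negative-definite)

7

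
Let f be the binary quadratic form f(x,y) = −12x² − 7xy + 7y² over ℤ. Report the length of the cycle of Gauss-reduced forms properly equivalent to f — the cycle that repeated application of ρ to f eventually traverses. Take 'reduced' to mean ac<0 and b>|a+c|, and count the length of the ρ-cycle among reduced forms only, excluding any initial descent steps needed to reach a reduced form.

D = 385, ⌊√D⌋ = 19
descent: ρ → (7,7,-12)  [lands on river]
river: ρ → (-12,17,2)
river: ρ → (2,19,-3)
river: ρ → (-3,17,8)
river: ρ → (8,15,-5)
river: ρ → (-5,15,8)
river: ρ → (8,17,-3)
river: ρ → (-3,19,2)
river: ρ → (2,17,-12)
river: ρ → (-12,7,7)
ρ-cycle length = 10 (tail of 1 descent step not counted)

10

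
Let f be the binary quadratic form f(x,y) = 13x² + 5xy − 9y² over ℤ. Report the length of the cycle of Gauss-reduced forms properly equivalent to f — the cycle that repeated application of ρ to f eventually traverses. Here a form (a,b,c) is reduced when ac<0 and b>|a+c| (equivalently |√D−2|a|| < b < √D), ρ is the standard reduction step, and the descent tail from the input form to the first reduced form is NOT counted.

D = 493, ⌊√D⌋ = 22
river: ρ → (-9,13,9)
river: ρ → (9,5,-13)
river: ρ → (-13,21,1)
river: ρ → (1,21,-13)
river: ρ → (-13,5,9)
river: ρ → (9,13,-9)
river: ρ → (-9,5,13)
river: ρ → (13,21,-1)
river: ρ → (-1,21,13)
river: ρ → (13,5,-9)
ρ-cycle length = 10 (tail of 0 descent steps not counted)

10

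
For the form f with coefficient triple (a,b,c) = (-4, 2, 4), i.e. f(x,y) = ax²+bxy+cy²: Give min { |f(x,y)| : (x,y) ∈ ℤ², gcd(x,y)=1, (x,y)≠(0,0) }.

river: ρ → (4,6,-2)
river: ρ → (-2,6,4)
river: ρ → (4,2,-4)
river: ρ → (-4,6,2)
river: ρ → (2,6,-4)
river: ρ → (-4,2,4)
closes: descent 0, river 6
min |a| on river = 2

2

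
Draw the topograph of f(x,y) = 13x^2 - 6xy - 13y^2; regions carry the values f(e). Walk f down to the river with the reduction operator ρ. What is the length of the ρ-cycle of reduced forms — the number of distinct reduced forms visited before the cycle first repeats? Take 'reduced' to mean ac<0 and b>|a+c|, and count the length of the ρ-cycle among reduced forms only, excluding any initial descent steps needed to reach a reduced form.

D = 712, ⌊√D⌋ = 26
descent: ρ → (-13,6,13)  [lands on river]
river: ρ → (13,20,-6)
river: ρ → (-6,16,19)
river: ρ → (19,22,-3)
river: ρ → (-3,26,3)
river: ρ → (3,22,-19)
river: ρ → (-19,16,6)
river: ρ → (6,20,-13)
ρ-cycle length = 8 (tail of 1 descent step not counted)

8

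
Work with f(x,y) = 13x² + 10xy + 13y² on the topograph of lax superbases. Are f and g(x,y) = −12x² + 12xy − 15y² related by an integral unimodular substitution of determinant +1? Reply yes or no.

D₁ = -576, D₂ = -576
f: reduced (well bottom): (13,10,13) with a≤c, −a<b≤a
g is negative-definite; reduce −g:
−g: translate: b→12 (≡-12 mod 24), so (12,-12,15)→(12,12,15)
−g: reduced (well bottom): (12,12,15) with a≤c, −a<b≤a
flip sign back: reduced form of g is (-12,-12,-15)
reduced forms (13, 10, 13) vs (-12, -12, -15) ⇒ inequivalent

no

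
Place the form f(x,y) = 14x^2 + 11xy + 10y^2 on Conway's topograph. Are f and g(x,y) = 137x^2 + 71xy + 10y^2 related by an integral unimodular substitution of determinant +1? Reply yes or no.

D₁ = -439, D₂ = -439
f: flip: (14,11,10)→(10,-11,14)
f: translate: b→9 (≡-11 mod 20), so (10,-11,14)→(10,9,13)
f: reduced (well bottom): (10,9,13) with a≤c, −a<b≤a
g: flip: (137,71,10)→(10,-71,137)
g: translate: b→9 (≡-71 mod 20), so (10,-71,137)→(10,9,13)
g: reduced (well bottom): (10,9,13) with a≤c, −a<b≤a
reduced forms (10, 9, 13) vs (10, 9, 13) ⇒ equivalent

yes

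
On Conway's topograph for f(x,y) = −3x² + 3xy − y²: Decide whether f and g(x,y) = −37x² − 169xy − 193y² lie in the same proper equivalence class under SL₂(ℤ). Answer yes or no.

D₁ = -3, D₂ = -3
f is negative-definite; reduce −f:
−f: translate: b→3 (≡-3 mod 6), so (3,-3,1)→(3,3,1)
−f: flip: (3,3,1)→(1,-3,3)
−f: translate: b→1 (≡-3 mod 2), so (1,-3,3)→(1,1,1)
−f: reduced (well bottom): (1,1,1) with a≤c, −a<b≤a
flip sign back: reduced form of f is (-1,-1,-1)
g is negative-definite; reduce −g:
−g: translate: b→21 (≡169 mod 74), so (37,169,193)→(37,21,3)
−g: flip: (37,21,3)→(3,-21,37)
−g: translate: b→3 (≡-21 mod 6), so (3,-21,37)→(3,3,1)
−g: flip: (3,3,1)→(1,-3,3)
−g: translate: b→1 (≡-3 mod 2), so (1,-3,3)→(1,1,1)
−g: reduced (well bottom): (1,1,1) with a≤c, −a<b≤a
flip sign back: reduced form of g is (-1,-1,-1)
reduced forms (-1, -1, -1) vs (-1, -1, -1) ⇒ equivalent

yes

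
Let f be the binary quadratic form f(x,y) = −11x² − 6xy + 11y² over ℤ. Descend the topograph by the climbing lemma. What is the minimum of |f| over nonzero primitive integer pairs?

descent: ρ → (11,6,-11)  [lands on river]
river: ρ → (-11,16,6)
river: ρ → (6,20,-5)
river: ρ → (-5,20,6)
river: ρ → (6,16,-11)
river: ρ → (-11,6,11)
river: ρ → (11,16,-6)
river: ρ → (-6,20,5)
river: ρ → (5,20,-6)
river: ρ → (-6,16,11)
closes: descent 1, river 10
min |a| on river = 5

5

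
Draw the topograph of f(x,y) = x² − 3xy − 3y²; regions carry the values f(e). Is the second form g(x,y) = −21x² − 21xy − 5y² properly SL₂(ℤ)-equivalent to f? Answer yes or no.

D₁ = 21, D₂ = 21
river cycle of f (length 2): (-3, 3, 1), (1, 3, -3)
river cycle of g (length 2): (1, 3, -3), (-3, 3, 1)
cycles coincide ⇒ equivalent

yes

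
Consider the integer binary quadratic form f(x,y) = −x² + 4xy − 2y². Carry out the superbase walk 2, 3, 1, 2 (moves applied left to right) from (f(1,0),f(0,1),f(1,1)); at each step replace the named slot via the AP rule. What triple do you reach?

start (-1,-2,1) = (f(1,0),f(0,1),f(1,1))
replace slot 2: 2·((-1)+1) − (-2) = 2 → (-1,2,1)
replace slot 3: 2·((-1)+2) − 1 = 1 → (-1,2,1)
replace slot 1: 2·(2+1) − (-1) = 7 → (7,2,1)
replace slot 2: 2·(7+1) − 2 = 14 → (7,14,1)

7,14,1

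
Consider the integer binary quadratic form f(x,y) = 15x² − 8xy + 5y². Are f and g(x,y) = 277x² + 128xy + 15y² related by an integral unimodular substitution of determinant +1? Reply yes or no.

D₁ = -236, D₂ = -236
f: flip: (15,-8,5)→(5,8,15)
f: translate: b→-2 (≡8 mod 10), so (5,8,15)→(5,-2,12)
f: reduced (well bottom): (5,-2,12) with a≤c, −a<b≤a
g: flip: (277,128,15)→(15,-128,277)
g: translate: b→-8 (≡-128 mod 30), so (15,-128,277)→(15,-8,5)
g: flip: (15,-8,5)→(5,8,15)
g: translate: b→-2 (≡8 mod 10), so (5,8,15)→(5,-2,12)
g: reduced (well bottom): (5,-2,12) with a≤c, −a<b≤a
reduced forms (5, -2, 12) vs (5, -2, 12) ⇒ equivalent

yes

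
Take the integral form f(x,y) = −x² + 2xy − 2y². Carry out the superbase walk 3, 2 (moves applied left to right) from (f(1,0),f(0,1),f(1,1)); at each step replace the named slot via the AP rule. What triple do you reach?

start (-1,-2,-1) = (f(1,0),f(0,1),f(1,1))
replace slot 3: 2·((-1)+(-2)) − (-1) = -5 → (-1,-2,-5)
replace slot 2: 2·((-1)+(-5)) − (-2) = -10 → (-1,-10,-5)

-1,-10,-5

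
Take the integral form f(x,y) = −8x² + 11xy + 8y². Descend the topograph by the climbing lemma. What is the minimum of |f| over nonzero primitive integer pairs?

river: ρ → (8,5,-11)
river: ρ → (-11,17,2)
river: ρ → (2,19,-2)
river: ρ → (-2,17,11)
river: ρ → (11,5,-8)
river: ρ → (-8,11,8)
closes: descent 0, river 6
min |a| on river = 2

2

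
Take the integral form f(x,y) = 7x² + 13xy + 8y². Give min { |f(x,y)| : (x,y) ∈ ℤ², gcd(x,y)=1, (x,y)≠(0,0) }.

translate: b→-1 (≡13 mod 14), so (7,13,8)→(7,-1,2)
flip: (7,-1,2)→(2,1,7)
reduced (well bottom): (2,1,7) with a≤c, −a<b≤a
well minimum = a = 2

2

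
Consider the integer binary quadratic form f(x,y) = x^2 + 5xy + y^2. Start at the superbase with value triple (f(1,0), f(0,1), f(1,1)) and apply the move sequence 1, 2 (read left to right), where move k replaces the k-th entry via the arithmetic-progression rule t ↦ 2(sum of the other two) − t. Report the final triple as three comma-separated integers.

start (1,1,7) = (f(1,0),f(0,1),f(1,1))
replace slot 1: 2·(1+7) − 1 = 15 → (15,1,7)
replace slot 2: 2·(15+7) − 1 = 43 → (15,43,7)

15,43,7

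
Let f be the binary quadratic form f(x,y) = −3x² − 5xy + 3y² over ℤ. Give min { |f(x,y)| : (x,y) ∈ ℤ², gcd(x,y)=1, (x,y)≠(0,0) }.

descent: ρ → (3,5,-3)  [lands on river]
river: ρ → (-3,7,1)
river: ρ → (1,7,-3)
river: ρ → (-3,5,3)
river: ρ → (3,7,-1)
river: ρ → (-1,7,3)
closes: descent 1, river 6
min |a| on river = 1

1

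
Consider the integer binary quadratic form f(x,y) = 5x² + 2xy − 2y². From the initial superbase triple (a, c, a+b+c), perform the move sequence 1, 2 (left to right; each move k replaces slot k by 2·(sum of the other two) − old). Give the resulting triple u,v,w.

start (5,-2,5) = (f(1,0),f(0,1),f(1,1))
replace slot 1: 2·((-2)+5) − 5 = 1 → (1,-2,5)
replace slot 2: 2·(1+5) − (-2) = 14 → (1,14,5)

1,14,5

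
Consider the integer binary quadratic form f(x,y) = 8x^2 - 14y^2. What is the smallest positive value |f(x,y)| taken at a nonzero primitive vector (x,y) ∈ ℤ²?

descent: ρ → (-14,0,8)
descent: ρ → (8,16,-6)  [lands on river]
river: ρ → (-6,20,2)
river: ρ → (2,20,-6)
river: ρ → (-6,16,8)
closes: descent 2, river 4
min |a| on river = 2

2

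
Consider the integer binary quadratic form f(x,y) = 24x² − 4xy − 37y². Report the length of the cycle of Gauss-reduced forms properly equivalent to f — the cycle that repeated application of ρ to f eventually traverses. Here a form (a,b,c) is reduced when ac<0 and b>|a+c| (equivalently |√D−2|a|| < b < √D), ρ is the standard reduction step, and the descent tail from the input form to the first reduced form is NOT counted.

D = 3568, ⌊√D⌋ = 59
descent: ρ → (-37,4,24)
descent: ρ → (24,44,-17)  [lands on river]
river: ρ → (-17,58,3)
river: ρ → (3,56,-36)
river: ρ → (-36,16,23)
river: ρ → (23,30,-29)
river: ρ → (-29,28,24)
river: ρ → (24,20,-33)
river: ρ → (-33,46,11)
river: ρ → (11,42,-41)
river: ρ → (-41,40,12)
river: ρ → (12,56,-9)
river: ρ → (-9,52,24)
ρ-cycle length = 12 (tail of 2 descent steps not counted)

12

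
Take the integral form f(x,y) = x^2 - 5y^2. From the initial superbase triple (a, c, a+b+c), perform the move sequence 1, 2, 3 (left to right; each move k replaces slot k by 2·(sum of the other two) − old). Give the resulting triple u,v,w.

start (1,-5,-4) = (f(1,0),f(0,1),f(1,1))
replace slot 1: 2·((-5)+(-4)) − 1 = -19 → (-19,-5,-4)
replace slot 2: 2·((-19)+(-4)) − (-5) = -41 → (-19,-41,-4)
replace slot 3: 2·((-19)+(-41)) − (-4) = -116 → (-19,-41,-116)

-19,-41,-116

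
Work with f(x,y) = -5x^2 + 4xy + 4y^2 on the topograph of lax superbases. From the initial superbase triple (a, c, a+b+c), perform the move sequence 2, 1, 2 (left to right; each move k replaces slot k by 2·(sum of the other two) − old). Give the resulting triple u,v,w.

start (-5,4,3) = (f(1,0),f(0,1),f(1,1))
replace slot 2: 2·((-5)+3) − 4 = -8 → (-5,-8,3)
replace slot 1: 2·((-8)+3) − (-5) = -5 → (-5,-8,3)
replace slot 2: 2·((-5)+3) − (-8) = 4 → (-5,4,3)

-5,4,3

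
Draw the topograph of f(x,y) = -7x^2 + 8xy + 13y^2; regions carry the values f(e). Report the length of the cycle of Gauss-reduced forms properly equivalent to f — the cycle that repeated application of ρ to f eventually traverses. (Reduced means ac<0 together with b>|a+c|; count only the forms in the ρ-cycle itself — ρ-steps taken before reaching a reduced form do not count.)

D = 428, ⌊√D⌋ = 20
river: ρ → (13,18,-2)
river: ρ → (-2,18,13)
river: ρ → (13,8,-7)
river: ρ → (-7,20,1)
river: ρ → (1,20,-7)
river: ρ → (-7,8,13)
ρ-cycle length = 6 (tail of 0 descent steps not counted)

6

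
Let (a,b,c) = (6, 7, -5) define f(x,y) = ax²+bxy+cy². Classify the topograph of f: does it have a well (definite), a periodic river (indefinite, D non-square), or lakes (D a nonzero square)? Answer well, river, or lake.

D = b²−4ac = 7² − 4·6·(-5) = 169
D = 13² is a perfect square ⇒ form factors over ℤ ⇒ lakes

lake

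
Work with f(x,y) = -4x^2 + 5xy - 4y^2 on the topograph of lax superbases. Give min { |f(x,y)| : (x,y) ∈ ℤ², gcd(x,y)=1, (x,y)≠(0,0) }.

translate: b→3 (≡-5 mod 8), so (4,-5,4)→(4,3,3)
flip: (4,3,3)→(3,-3,4)
translate: b→3 (≡-3 mod 6), so (3,-3,4)→(3,3,4)
reduced (well bottom): (3,3,4) with a≤c, −a<b≤a
well minimum |f| = |-3| = 3 (negative-definite)

3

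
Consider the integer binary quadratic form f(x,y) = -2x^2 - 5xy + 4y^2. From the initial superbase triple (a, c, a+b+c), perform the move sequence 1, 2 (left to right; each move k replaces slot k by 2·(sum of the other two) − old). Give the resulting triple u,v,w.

start (-2,4,-3) = (f(1,0),f(0,1),f(1,1))
replace slot 1: 2·(4+(-3)) − (-2) = 4 → (4,4,-3)
replace slot 2: 2·(4+(-3)) − 4 = -2 → (4,-2,-3)

4,-2,-3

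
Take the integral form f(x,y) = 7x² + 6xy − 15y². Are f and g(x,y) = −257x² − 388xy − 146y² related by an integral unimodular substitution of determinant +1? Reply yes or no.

D₁ = 456, D₂ = 456
river cycle of f (length 6): (7, 20, -2), (-2, 20, 7), (7, 8, -14), (-14, 20, 1), (1, 20, -14), (-14, 8, 7)
river cycle of g (length 6): (7, 20, -2), (-2, 20, 7), (7, 8, -14), (-14, 20, 1), (1, 20, -14), (-14, 8, 7)
cycles coincide ⇒ equivalent

yes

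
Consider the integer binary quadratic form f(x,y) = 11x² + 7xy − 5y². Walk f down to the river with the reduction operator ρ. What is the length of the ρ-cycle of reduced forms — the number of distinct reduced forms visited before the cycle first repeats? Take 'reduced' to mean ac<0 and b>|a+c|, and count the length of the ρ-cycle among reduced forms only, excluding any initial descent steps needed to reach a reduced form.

D = 269, ⌊√D⌋ = 16
river: ρ → (-5,13,5)
river: ρ → (5,7,-11)
river: ρ → (-11,15,1)
river: ρ → (1,15,-11)
river: ρ → (-11,7,5)
river: ρ → (5,13,-5)
river: ρ → (-5,7,11)
river: ρ → (11,15,-1)
river: ρ → (-1,15,11)
river: ρ → (11,7,-5)
ρ-cycle length = 10 (tail of 0 descent steps not counted)

10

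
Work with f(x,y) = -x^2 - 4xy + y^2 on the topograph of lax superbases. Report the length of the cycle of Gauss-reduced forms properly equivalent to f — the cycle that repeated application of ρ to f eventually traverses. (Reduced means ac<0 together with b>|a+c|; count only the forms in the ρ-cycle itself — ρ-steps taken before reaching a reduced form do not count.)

D = 20, ⌊√D⌋ = 4
descent: ρ → (1,4,-1)  [lands on river]
river: ρ → (-1,4,1)
ρ-cycle length = 2 (tail of 1 descent step not counted)

2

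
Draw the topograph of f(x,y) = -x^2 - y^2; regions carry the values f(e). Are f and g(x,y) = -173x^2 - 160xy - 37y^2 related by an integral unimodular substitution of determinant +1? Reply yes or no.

D₁ = -4, D₂ = -4
f is negative-definite; reduce −f:
−f: reduced (well bottom): (1,0,1) with a≤c, −a<b≤a
flip sign back: reduced form of f is (-1,0,-1)
g is negative-definite; reduce −g:
−g: flip: (173,160,37)→(37,-160,173)
−g: translate: b→-12 (≡-160 mod 74), so (37,-160,173)→(37,-12,1)
−g: flip: (37,-12,1)→(1,12,37)
−g: translate: b→0 (≡12 mod 2), so (1,12,37)→(1,0,1)
−g: reduced (well bottom): (1,0,1) with a≤c, −a<b≤a
flip sign back: reduced form of g is (-1,0,-1)
reduced forms (-1, 0, -1) vs (-1, 0, -1) ⇒ equivalent

yes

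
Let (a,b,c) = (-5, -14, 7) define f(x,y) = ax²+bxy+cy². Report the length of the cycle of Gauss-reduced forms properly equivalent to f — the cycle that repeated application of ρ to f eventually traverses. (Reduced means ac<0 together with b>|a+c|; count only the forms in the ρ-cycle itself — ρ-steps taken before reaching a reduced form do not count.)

D = 336, ⌊√D⌋ = 18
descent: ρ → (7,14,-5)  [lands on river]
river: ρ → (-5,16,4)
river: ρ → (4,16,-5)
river: ρ → (-5,14,7)
ρ-cycle length = 4 (tail of 1 descent step not counted)

4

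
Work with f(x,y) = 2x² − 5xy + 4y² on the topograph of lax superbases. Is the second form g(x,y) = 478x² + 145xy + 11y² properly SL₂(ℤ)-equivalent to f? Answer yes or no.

D₁ = -7, D₂ = -7
f: translate: b→-1 (≡-5 mod 4), so (2,-5,4)→(2,-1,1)
f: flip: (2,-1,1)→(1,1,2)
f: reduced (well bottom): (1,1,2) with a≤c, −a<b≤a
g: flip: (478,145,11)→(11,-145,478)
g: translate: b→9 (≡-145 mod 22), so (11,-145,478)→(11,9,2)
g: flip: (11,9,2)→(2,-9,11)
g: translate: b→-1 (≡-9 mod 4), so (2,-9,11)→(2,-1,1)
g: flip: (2,-1,1)→(1,1,2)
g: reduced (well bottom): (1,1,2) with a≤c, −a<b≤a
reduced forms (1, 1, 2) vs (1, 1, 2) ⇒ equivalent

yes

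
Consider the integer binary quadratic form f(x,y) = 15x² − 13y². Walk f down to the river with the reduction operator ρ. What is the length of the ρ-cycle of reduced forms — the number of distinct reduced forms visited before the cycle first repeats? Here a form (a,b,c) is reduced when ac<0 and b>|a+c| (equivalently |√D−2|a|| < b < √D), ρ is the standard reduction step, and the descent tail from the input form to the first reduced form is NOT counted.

D = 780, ⌊√D⌋ = 27
descent: ρ → (-13,26,2)  [lands on river]
river: ρ → (2,26,-13)
ρ-cycle length = 2 (tail of 1 descent step not counted)

2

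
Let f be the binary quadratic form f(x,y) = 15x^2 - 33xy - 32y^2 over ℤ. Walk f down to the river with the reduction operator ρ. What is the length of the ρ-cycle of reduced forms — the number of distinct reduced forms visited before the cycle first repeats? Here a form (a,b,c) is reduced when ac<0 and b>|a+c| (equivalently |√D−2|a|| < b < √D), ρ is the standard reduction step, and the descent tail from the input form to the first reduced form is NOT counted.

D = 3009, ⌊√D⌋ = 54
descent: ρ → (-32,33,15)  [lands on river]
river: ρ → (15,27,-38)
river: ρ → (-38,49,4)
river: ρ → (4,47,-50)
river: ρ → (-50,53,1)
river: ρ → (1,53,-50)
river: ρ → (-50,47,4)
river: ρ → (4,49,-38)
river: ρ → (-38,27,15)
river: ρ → (15,33,-32)
river: ρ → (-32,31,16)
river: ρ → (16,33,-30)
river: ρ → (-30,27,19)
river: ρ → (19,49,-8)
river: ρ → (-8,47,25)
river: ρ → (25,53,-2)
river: ρ → (-2,51,51)
river: ρ → (51,51,-2)
river: ρ → (-2,53,25)
river: ρ → (25,47,-8)
river: ρ → (-8,49,19)
river: ρ → (19,27,-30)
river: ρ → (-30,33,16)
river: ρ → (16,31,-32)
ρ-cycle length = 24 (tail of 1 descent step not counted)

24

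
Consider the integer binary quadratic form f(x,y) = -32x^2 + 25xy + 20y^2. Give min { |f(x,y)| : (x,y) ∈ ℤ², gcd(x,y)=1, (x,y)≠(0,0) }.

river: ρ → (20,55,-2)
river: ρ → (-2,53,47)
river: ρ → (47,41,-8)
river: ρ → (-8,55,5)
river: ρ → (5,55,-8)
river: ρ → (-8,41,47)
river: ρ → (47,53,-2)
river: ρ → (-2,55,20)
river: ρ → (20,25,-32)
river: ρ → (-32,39,13)
river: ρ → (13,39,-32)
river: ρ → (-32,25,20)
closes: descent 0, river 12
min |a| on river = 2

2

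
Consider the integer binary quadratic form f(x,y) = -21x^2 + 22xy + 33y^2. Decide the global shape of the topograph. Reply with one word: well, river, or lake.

D = b²−4ac = 22² − 4·(-21)·33 = 3256
D > 0 non-square ⇒ indefinite ⇒ periodic river

river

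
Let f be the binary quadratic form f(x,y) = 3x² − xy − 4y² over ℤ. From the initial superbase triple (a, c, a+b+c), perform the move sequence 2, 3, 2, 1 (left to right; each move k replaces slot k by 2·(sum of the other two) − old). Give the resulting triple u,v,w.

start (3,-4,-2) = (f(1,0),f(0,1),f(1,1))
replace slot 2: 2·(3+(-2)) − (-4) = 6 → (3,6,-2)
replace slot 3: 2·(3+6) − (-2) = 20 → (3,6,20)
replace slot 2: 2·(3+20) − 6 = 40 → (3,40,20)
replace slot 1: 2·(40+20) − 3 = 117 → (117,40,20)

117,40,20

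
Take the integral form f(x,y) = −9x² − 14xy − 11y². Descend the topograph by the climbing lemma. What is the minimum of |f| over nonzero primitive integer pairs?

translate: b→-4 (≡14 mod 18), so (9,14,11)→(9,-4,6)
flip: (9,-4,6)→(6,4,9)
reduced (well bottom): (6,4,9) with a≤c, −a<b≤a
well minimum |f| = |-6| = 6 (negative-definite)

6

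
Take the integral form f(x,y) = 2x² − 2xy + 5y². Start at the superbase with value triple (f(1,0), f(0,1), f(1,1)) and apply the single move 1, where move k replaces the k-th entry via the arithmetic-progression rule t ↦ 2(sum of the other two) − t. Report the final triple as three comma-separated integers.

start (2,5,5) = (f(1,0),f(0,1),f(1,1))
replace slot 1: 2·(5+5) − 2 = 18 → (18,5,5)

18,5,5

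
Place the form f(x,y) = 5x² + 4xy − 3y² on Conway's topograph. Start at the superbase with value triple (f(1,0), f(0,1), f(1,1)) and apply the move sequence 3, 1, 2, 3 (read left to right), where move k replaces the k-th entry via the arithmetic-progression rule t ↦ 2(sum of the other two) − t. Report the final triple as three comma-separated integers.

start (5,-3,6) = (f(1,0),f(0,1),f(1,1))
replace slot 3: 2·(5+(-3)) − 6 = -2 → (5,-3,-2)
replace slot 1: 2·((-3)+(-2)) − 5 = -15 → (-15,-3,-2)
replace slot 2: 2·((-15)+(-2)) − (-3) = -31 → (-15,-31,-2)
replace slot 3: 2·((-15)+(-31)) − (-2) = -90 → (-15,-31,-90)

-15,-31,-90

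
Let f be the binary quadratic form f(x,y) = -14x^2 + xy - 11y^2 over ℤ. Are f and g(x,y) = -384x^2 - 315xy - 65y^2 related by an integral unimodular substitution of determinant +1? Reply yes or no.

D₁ = -615, D₂ = -615
f is negative-definite; reduce −f:
−f: flip: (14,-1,11)→(11,1,14)
−f: reduced (well bottom): (11,1,14) with a≤c, −a<b≤a
flip sign back: reduced form of f is (-11,-1,-14)
g is negative-definite; reduce −g:
−g: flip: (384,315,65)→(65,-315,384)
−g: translate: b→-55 (≡-315 mod 130), so (65,-315,384)→(65,-55,14)
−g: flip: (65,-55,14)→(14,55,65)
−g: translate: b→-1 (≡55 mod 28), so (14,55,65)→(14,-1,11)
−g: flip: (14,-1,11)→(11,1,14)
−g: reduced (well bottom): (11,1,14) with a≤c, −a<b≤a
flip sign back: reduced form of g is (-11,-1,-14)
reduced forms (-11, -1, -14) vs (-11, -1, -14) ⇒ equivalent

yes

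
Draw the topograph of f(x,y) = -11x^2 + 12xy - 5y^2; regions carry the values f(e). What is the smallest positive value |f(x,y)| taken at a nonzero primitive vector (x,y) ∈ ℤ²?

translate: b→10 (≡-12 mod 22), so (11,-12,5)→(11,10,4)
flip: (11,10,4)→(4,-10,11)
translate: b→-2 (≡-10 mod 8), so (4,-10,11)→(4,-2,5)
reduced (well bottom): (4,-2,5) with a≤c, −a<b≤a
well minimum |f| = |-4| = 4 (negative-definite)

4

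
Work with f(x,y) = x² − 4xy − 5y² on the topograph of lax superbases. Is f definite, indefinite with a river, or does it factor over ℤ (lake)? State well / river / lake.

D = b²−4ac = (-4)² − 4·1·(-5) = 36
D = 6² is a perfect square ⇒ form factors over ℤ ⇒ lakes

lake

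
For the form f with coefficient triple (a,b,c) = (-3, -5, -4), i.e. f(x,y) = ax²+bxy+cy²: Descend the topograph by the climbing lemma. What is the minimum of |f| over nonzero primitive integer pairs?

translate: b→-1 (≡5 mod 6), so (3,5,4)→(3,-1,2)
flip: (3,-1,2)→(2,1,3)
reduced (well bottom): (2,1,3) with a≤c, −a<b≤a
well minimum |f| = |-2| = 2 (negative-definite)

2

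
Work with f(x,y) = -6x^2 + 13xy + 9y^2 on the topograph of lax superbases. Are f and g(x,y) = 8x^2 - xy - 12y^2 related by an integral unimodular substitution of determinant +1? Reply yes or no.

D₁ = 385, D₂ = 385
river cycle of f (length 12): (9, 5, -10), (-10, 15, 4), (4, 17, -6), (-6, 19, 1), (1, 19, -6), (-6, 17, 4), (4, 15, -10), (-10, 5, 9), (9, 13, -6), (-6, 11, 11), … (2 more)
river cycle of g (length 10): (8, 15, -5), (-5, 15, 8), (8, 17, -3), (-3, 19, 2), (2, 17, -12), (-12, 7, 7), (7, 7, -12), (-12, 17, 2), (2, 19, -3), (-3, 17, 8)
cycles differ ⇒ inequivalent

no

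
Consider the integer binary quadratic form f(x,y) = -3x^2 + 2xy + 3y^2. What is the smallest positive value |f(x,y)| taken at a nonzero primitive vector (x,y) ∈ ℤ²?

river: ρ → (3,4,-2)
river: ρ → (-2,4,3)
river: ρ → (3,2,-3)
river: ρ → (-3,4,2)
river: ρ → (2,4,-3)
river: ρ → (-3,2,3)
closes: descent 0, river 6
min |a| on river = 2

2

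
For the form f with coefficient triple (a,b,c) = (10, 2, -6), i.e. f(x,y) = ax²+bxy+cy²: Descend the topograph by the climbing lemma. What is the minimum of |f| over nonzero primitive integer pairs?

descent: ρ → (-6,10,6)  [lands on river]
river: ρ → (6,14,-2)
river: ρ → (-2,14,6)
river: ρ → (6,10,-6)
river: ρ → (-6,14,2)
river: ρ → (2,14,-6)
closes: descent 1, river 6
min |a| on river = 2

2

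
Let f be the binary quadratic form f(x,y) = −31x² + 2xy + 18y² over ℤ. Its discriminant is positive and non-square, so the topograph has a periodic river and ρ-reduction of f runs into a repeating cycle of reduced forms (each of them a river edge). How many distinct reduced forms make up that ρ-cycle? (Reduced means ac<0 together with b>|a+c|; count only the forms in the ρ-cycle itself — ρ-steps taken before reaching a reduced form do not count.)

D = 2236, ⌊√D⌋ = 47
descent: ρ → (18,34,-15)  [lands on river]
river: ρ → (-15,26,26)
river: ρ → (26,26,-15)
river: ρ → (-15,34,18)
river: ρ → (18,38,-11)
river: ρ → (-11,28,33)
river: ρ → (33,38,-6)
river: ρ → (-6,46,5)
river: ρ → (5,44,-15)
river: ρ → (-15,46,2)
river: ρ → (2,46,-15)
river: ρ → (-15,44,5)
river: ρ → (5,46,-6)
river: ρ → (-6,38,33)
river: ρ → (33,28,-11)
river: ρ → (-11,38,18)
ρ-cycle length = 16 (tail of 1 descent step not counted)

16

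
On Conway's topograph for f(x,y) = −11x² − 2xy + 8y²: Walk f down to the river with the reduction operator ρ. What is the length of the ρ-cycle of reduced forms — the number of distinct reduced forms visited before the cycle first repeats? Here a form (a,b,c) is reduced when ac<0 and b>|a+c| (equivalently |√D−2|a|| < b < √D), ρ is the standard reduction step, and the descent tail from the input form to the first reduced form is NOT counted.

D = 356, ⌊√D⌋ = 18
descent: ρ → (8,18,-1)  [lands on river]
river: ρ → (-1,18,8)
river: ρ → (8,14,-5)
river: ρ → (-5,16,5)
river: ρ → (5,14,-8)
river: ρ → (-8,18,1)
river: ρ → (1,18,-8)
river: ρ → (-8,14,5)
river: ρ → (5,16,-5)
river: ρ → (-5,14,8)
ρ-cycle length = 10 (tail of 1 descent step not counted)

10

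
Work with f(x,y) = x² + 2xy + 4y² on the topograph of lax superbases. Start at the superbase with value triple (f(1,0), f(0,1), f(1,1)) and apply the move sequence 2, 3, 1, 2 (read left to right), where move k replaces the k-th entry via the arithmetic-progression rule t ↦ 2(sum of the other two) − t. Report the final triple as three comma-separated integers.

start (1,4,7) = (f(1,0),f(0,1),f(1,1))
replace slot 2: 2·(1+7) − 4 = 12 → (1,12,7)
replace slot 3: 2·(1+12) − 7 = 19 → (1,12,19)
replace slot 1: 2·(12+19) − 1 = 61 → (61,12,19)
replace slot 2: 2·(61+19) − 12 = 148 → (61,148,19)

61,148,19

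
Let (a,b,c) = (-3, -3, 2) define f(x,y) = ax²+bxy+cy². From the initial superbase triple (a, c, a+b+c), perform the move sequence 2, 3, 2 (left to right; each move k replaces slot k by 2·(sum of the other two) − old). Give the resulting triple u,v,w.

start (-3,2,-4) = (f(1,0),f(0,1),f(1,1))
replace slot 2: 2·((-3)+(-4)) − 2 = -16 → (-3,-16,-4)
replace slot 3: 2·((-3)+(-16)) − (-4) = -34 → (-3,-16,-34)
replace slot 2: 2·((-3)+(-34)) − (-16) = -58 → (-3,-58,-34)

-3,-58,-34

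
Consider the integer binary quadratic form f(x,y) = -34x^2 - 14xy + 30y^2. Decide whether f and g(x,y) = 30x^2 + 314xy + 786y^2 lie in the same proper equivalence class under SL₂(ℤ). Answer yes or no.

D₁ = 4276, D₂ = 4276
river cycle of f (length 38): (30, 14, -34), (-34, 54, 10), (10, 46, -54), (-54, 62, 2), (2, 62, -54), (-54, 46, 10), (10, 54, -34), (-34, 14, 30), (30, 46, -18), (-18, 62, 6), … (28 more)
river cycle of g (length 38): (30, 14, -34), (-34, 54, 10), (10, 46, -54), (-54, 62, 2), (2, 62, -54), (-54, 46, 10), (10, 54, -34), (-34, 14, 30), (30, 46, -18), (-18, 62, 6), … (28 more)
cycles coincide ⇒ equivalent

yes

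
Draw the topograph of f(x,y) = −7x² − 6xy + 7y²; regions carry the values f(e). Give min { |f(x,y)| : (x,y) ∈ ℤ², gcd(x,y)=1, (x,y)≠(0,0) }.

descent: ρ → (7,6,-7)  [lands on river]
river: ρ → (-7,8,6)
river: ρ → (6,4,-9)
river: ρ → (-9,14,1)
river: ρ → (1,14,-9)
river: ρ → (-9,4,6)
river: ρ → (6,8,-7)
river: ρ → (-7,6,7)
river: ρ → (7,8,-6)
river: ρ → (-6,4,9)
river: ρ → (9,14,-1)
river: ρ → (-1,14,9)
river: ρ → (9,4,-6)
river: ρ → (-6,8,7)
closes: descent 1, river 14
min |a| on river = 1

1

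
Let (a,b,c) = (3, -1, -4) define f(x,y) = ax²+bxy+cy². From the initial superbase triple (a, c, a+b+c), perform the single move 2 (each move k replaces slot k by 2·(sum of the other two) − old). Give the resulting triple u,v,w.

start (3,-4,-2) = (f(1,0),f(0,1),f(1,1))
replace slot 2: 2·(3+(-2)) − (-4) = 6 → (3,6,-2)

3,6,-2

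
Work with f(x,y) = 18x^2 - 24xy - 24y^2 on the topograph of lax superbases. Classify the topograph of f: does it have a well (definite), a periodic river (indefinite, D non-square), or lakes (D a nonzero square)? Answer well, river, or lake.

D = b²−4ac = (-24)² − 4·18·(-24) = 2304
D = 48² is a perfect square ⇒ form factors over ℤ ⇒ lakes

lake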